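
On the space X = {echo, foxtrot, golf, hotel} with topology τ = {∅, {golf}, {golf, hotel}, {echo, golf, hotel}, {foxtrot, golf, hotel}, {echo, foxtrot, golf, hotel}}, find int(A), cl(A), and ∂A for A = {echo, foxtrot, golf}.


int(A) = {golf}, cl(A) = {echo, foxtrot, golf, hotel}, ∂A = {echo, foxtrot, hotel}.

Closed sets in (X, τ) are complements of opens:
  closed(X, τ) = {∅, {echo}, {foxtrot}, {echo, foxtrot}, {echo, foxtrot, hotel}, {echo, foxtrot, golf, hotel}}.
int(A) = ⋃ {U ∈ τ : U ⊆ A}. Opens contained in A: ∅, {golf}.
Taking the union of these: int(A) = {golf}.
cl(A) = ⋂ {C closed : A ⊆ C}. Closed sets containing A: {echo, foxtrot, golf, hotel}.
Intersecting these: cl(A) = {echo, foxtrot, golf, hotel}.
∂A = cl(A) ∖ int(A) = {echo, foxtrot, golf, hotel} ∖ {golf} = {echo, foxtrot, hotel}.


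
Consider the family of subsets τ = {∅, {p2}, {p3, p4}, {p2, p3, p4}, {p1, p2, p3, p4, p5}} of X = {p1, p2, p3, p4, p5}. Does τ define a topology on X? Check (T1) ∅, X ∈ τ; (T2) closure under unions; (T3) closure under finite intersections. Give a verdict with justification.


τ IS a topology on X.

Axiom (T1): ∅ ∈ τ? Yes; X ∈ τ? Yes.
Axiom (T2/T3): check pairwise unions and intersections of members of τ.
All pairwise intersections and unions checked — each lies in τ. Therefore τ satisfies (T1), (T2), (T3): it IS a topology on X.


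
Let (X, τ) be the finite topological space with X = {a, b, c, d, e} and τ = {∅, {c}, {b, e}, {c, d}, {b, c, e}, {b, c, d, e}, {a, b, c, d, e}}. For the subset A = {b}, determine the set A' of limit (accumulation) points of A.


A' = {a, e}

For each x ∈ X, list the open sets U ∈ τ with x ∈ U, then check whether U ∩ (A ∖ {x}) ≠ ∅ for every such U.
  x = a: opens ∋ x are {a, b, c, d, e}; each meets A ∖ {a}, so x IS a limit point.
  x = b: open {b, e} ∋ x has {b, e} ∩ (A ∖ {b}) = ∅, so x is NOT a limit point.
  x = c: open {c} ∋ x has {c} ∩ (A ∖ {c}) = ∅, so x is NOT a limit point.
  x = d: open {c, d} ∋ x has {c, d} ∩ (A ∖ {d}) = ∅, so x is NOT a limit point.
  x = e: opens ∋ x are {b, e}, {b, c, e}, {b, c, d, e}, {a, b, c, d, e}; each meets A ∖ {e}, so x IS a limit point.
Collecting: A' = {a, e}.


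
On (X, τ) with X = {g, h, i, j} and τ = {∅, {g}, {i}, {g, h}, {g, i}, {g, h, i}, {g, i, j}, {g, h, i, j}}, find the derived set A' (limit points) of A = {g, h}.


A' = {h, j}

For each x ∈ X, list the open sets U ∈ τ with x ∈ U, then check whether U ∩ (A ∖ {x}) ≠ ∅ for every such U.
  x = g: open {g} ∋ x has {g} ∩ (A ∖ {g}) = ∅, so x is NOT a limit point.
  x = h: opens ∋ x are {g, h}, {g, h, i}, {g, h, i, j}; each meets A ∖ {h}, so x IS a limit point.
  x = i: open {i} ∋ x has {i} ∩ (A ∖ {i}) = ∅, so x is NOT a limit point.
  x = j: opens ∋ x are {g, i, j}, {g, h, i, j}; each meets A ∖ {j}, so x IS a limit point.
Collecting: A' = {h, j}.


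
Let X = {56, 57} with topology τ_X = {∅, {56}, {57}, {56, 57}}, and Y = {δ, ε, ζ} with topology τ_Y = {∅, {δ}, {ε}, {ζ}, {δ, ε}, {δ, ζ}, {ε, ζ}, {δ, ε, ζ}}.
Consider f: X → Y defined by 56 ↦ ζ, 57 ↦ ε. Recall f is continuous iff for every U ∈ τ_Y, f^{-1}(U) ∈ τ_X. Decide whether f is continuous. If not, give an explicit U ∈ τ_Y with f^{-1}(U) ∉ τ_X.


f IS continuous.

Compute f^{-1}(U) for each U ∈ τ_Y:
  U = ∅: f^{-1}(U) = ∅ ∈ τ_X ✓.
  U = {δ}: f^{-1}(U) = ∅ ∈ τ_X ✓.
  U = {ε}: f^{-1}(U) = {57} ∈ τ_X ✓.
  U = {ζ}: f^{-1}(U) = {56} ∈ τ_X ✓.
  U = {δ, ε}: f^{-1}(U) = {57} ∈ τ_X ✓.
  U = {δ, ζ}: f^{-1}(U) = {56} ∈ τ_X ✓.
  U = {ε, ζ}: f^{-1}(U) = {56, 57} ∈ τ_X ✓.
  U = {δ, ε, ζ}: f^{-1}(U) = {56, 57} ∈ τ_X ✓.
Every preimage lies in τ_X, so f IS continuous.


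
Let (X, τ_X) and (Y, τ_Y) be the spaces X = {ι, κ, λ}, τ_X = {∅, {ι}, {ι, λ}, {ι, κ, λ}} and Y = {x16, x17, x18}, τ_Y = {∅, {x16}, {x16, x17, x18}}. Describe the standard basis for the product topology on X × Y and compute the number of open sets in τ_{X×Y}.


Basis B = {∅ × ∅, {ι} × {x16}, {ι, λ} × {x16}, {ι} × {x16, x17, x18}, {ι, κ, λ} × {x16}, {ι, λ} × {x16, x17, x18}, {ι, κ, λ} × {x16, x17, x18}}; |τ_{X×Y}| = 10.

Enumerate products U × V with U ∈ τ_X, V ∈ τ_Y (deduplicated):
  ∅ × ∅ = {} (∅)
  {ι} × {x16} = {(ι,x16)}
  {ι, λ} × {x16} = {(ι,x16), (λ,x16)}
  {ι} × {x16, x17, x18} = {(ι,x16), (ι,x17), (ι,x18)}
  {ι, κ, λ} × {x16} = {(ι,x16), (κ,x16), (λ,x16)}
  {ι, λ} × {x16, x17, x18} = {(ι,x16), (ι,x17), (ι,x18), (λ,x16), (λ,x17), (λ,x18)}
  {ι, κ, λ} × {x16, x17, x18} = {(ι,x16), (ι,x17), (ι,x18), (κ,x16), (κ,x17), (κ,x18), (λ,x16), (λ,x17), (λ,x18)}
These 7 distinct sets form the basis B.
Close under arbitrary unions to get τ_{X×Y}; counting gives |τ_{X×Y}| = 10.


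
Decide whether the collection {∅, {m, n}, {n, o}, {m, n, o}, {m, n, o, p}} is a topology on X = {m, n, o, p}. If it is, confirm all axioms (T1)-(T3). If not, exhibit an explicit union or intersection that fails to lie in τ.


τ is NOT a topology on X.

Axiom (T1): ∅ ∈ τ? Yes; X ∈ τ? Yes.
Axiom (T2/T3): check pairwise unions and intersections of members of τ.
Counterexample for (T3): {m, n} ∩ {n, o} = {n} ∉ τ. Therefore τ is NOT a topology.


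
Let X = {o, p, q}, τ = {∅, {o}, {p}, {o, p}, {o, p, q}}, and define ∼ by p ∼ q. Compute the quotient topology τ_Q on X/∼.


X/∼ = {[o], [p=q]}; |τ_Q| = 3.

Equivalence classes: [o], [p=q].
Quotient map π: X → X/∼ sends o ↦ [o], p ↦ [p=q], q ↦ [p=q].
For each subset V ⊆ X/∼, compute π^{-1}(V) ⊆ X and check whether π^{-1}(V) ∈ τ. V is open in τ_Q iff π^{-1}(V) ∈ τ.
  V = {}: π^{-1}(V) = ∅ ∈ τ ✓.
  V = {[o]}: π^{-1}(V) = {o} ∈ τ ✓.
  V = {[p=q]}: π^{-1}(V) = {p, q} ∉ τ ✗.
  V = {[o], [p=q]}: π^{-1}(V) = {o, p, q} ∈ τ ✓.
Open sets in the quotient: τ_Q = {{}, {[o]}, {[o], [p=q]}} (3 elements).


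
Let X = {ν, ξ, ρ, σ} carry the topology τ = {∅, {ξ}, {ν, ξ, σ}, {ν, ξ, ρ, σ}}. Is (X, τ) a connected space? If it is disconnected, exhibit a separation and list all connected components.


(X, τ) is connected.

Find clopen sets (U ∈ τ with X ∖ U ∈ τ):
  U = ∅, X ∖ U = {ν, ξ, ρ, σ} — both open, so U is clopen.
  U = {ν, ξ, ρ, σ}, X ∖ U = ∅ — both open, so U is clopen.
Only trivial clopens (∅ and X) exist, so (X, τ) is connected.
Compute connected components by grouping points that agree on all clopens:
  component: {ν, ξ, ρ, σ}


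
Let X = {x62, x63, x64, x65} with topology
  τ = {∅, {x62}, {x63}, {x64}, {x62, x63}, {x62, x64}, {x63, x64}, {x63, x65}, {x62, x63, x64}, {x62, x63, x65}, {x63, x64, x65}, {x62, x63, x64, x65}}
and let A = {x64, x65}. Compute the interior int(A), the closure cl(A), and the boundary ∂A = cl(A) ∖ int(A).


int(A) = {x64}, cl(A) = {x64, x65}, ∂A = {x65}.

Closed sets in (X, τ) are complements of opens:
  closed(X, τ) = {∅, {x62}, {x64}, {x65}, {x62, x64}, {x62, x65}, {x63, x65}, {x64, x65}, {x62, x63, x65}, {x62, x64, x65}, {x63, x64, x65}, {x62, x63, x64, x65}}.
int(A) = ⋃ {U ∈ τ : U ⊆ A}. Opens contained in A: ∅, {x64}.
Taking the union of these: int(A) = {x64}.
cl(A) = ⋂ {C closed : A ⊆ C}. Closed sets containing A: {x64, x65}, {x62, x64, x65}, {x63, x64, x65}, {x62, x63, x64, x65}.
Intersecting these: cl(A) = {x64, x65}.
∂A = cl(A) ∖ int(A) = {x64, x65} ∖ {x64} = {x65}.


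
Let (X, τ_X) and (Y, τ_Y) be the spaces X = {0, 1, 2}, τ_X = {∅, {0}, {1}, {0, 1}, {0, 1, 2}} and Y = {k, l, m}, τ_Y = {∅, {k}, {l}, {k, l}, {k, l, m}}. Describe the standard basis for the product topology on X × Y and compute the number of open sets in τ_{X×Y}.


Basis B = {∅ × ∅, {0} × {k}, {0} × {l}, {1} × {k}, {1} × {l}, {0} × {k, l}, {0, 1} × {k}, {0, 1} × {l}, {1} × {k, l}, {0} × {k, l, m}, {0, 1, 2} × {k}, {0, 1, 2} × {l}, {1} × {k, l, m}, {0, 1} × {k, l}, {0, 1} × {k, l, m}, {0, 1, 2} × {k, l}, {0, 1, 2} × {k, l, m}}; |τ_{X×Y}| = 48.

Enumerate products U × V with U ∈ τ_X, V ∈ τ_Y (deduplicated):
  ∅ × ∅ = {} (∅)
  {0} × {k} = {(0,k)}
  {0} × {l} = {(0,l)}
  {1} × {k} = {(1,k)}
  {1} × {l} = {(1,l)}
  {0} × {k, l} = {(0,k), (0,l)}
  {0, 1} × {k} = {(0,k), (1,k)}
  {0, 1} × {l} = {(0,l), (1,l)}
  {1} × {k, l} = {(1,k), (1,l)}
  {0} × {k, l, m} = {(0,k), (0,l), (0,m)}
  {0, 1, 2} × {k} = {(0,k), (1,k), (2,k)}
  {0, 1, 2} × {l} = {(0,l), (1,l), (2,l)}
  {1} × {k, l, m} = {(1,k), (1,l), (1,m)}
  {0, 1} × {k, l} = {(0,k), (0,l), (1,k), (1,l)}
  {0, 1} × {k, l, m} = {(0,k), (0,l), (0,m), (1,k), (1,l), (1,m)}
  {0, 1, 2} × {k, l} = {(0,k), (0,l), (1,k), (1,l), (2,k), (2,l)}
  {0, 1, 2} × {k, l, m} = {(0,k), (0,l), (0,m), (1,k), (1,l), (1,m), (2,k), (2,l), (2,m)}
These 17 distinct sets form the basis B.
Close under arbitrary unions to get τ_{X×Y}; counting gives |τ_{X×Y}| = 48.


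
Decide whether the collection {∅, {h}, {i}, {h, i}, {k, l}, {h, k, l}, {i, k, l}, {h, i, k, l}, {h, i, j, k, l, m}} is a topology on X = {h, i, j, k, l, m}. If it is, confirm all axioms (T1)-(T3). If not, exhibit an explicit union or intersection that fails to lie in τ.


τ IS a topology on X.

Axiom (T1): ∅ ∈ τ? Yes; X ∈ τ? Yes.
Axiom (T2/T3): check pairwise unions and intersections of members of τ.
All pairwise intersections and unions checked — each lies in τ. Therefore τ satisfies (T1), (T2), (T3): it IS a topology on X.


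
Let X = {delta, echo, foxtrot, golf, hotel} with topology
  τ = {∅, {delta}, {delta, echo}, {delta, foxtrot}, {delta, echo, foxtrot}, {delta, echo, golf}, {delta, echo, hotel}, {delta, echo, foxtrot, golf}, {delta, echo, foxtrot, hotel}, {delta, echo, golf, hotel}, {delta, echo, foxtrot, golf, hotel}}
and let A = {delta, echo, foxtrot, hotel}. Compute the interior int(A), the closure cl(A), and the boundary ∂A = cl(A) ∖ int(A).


int(A) = {delta, echo, foxtrot, hotel}, cl(A) = {delta, echo, foxtrot, golf, hotel}, ∂A = {golf}.

Closed sets in (X, τ) are complements of opens:
  closed(X, τ) = {∅, {foxtrot}, {golf}, {hotel}, {foxtrot, golf}, {foxtrot, hotel}, {golf, hotel}, {echo, golf, hotel}, {foxtrot, golf, hotel}, {echo, foxtrot, golf, hotel}, {delta, echo, foxtrot, golf, hotel}}.
int(A) = ⋃ {U ∈ τ : U ⊆ A}. Opens contained in A: ∅, {delta}, {delta, echo}, {delta, foxtrot}, {delta, echo, foxtrot}, {delta, echo, hotel}, {delta, echo, foxtrot, hotel}.
Taking the union of these: int(A) = {delta, echo, foxtrot, hotel}.
cl(A) = ⋂ {C closed : A ⊆ C}. Closed sets containing A: {delta, echo, foxtrot, golf, hotel}.
Intersecting these: cl(A) = {delta, echo, foxtrot, golf, hotel}.
∂A = cl(A) ∖ int(A) = {delta, echo, foxtrot, golf, hotel} ∖ {delta, echo, foxtrot, hotel} = {golf}.


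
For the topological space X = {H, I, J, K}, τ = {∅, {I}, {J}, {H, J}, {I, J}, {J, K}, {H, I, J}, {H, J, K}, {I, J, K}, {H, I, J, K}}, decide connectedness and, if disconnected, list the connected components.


(X, τ) is disconnected; components = [{I}, {H, J, K}].

Find clopen sets (U ∈ τ with X ∖ U ∈ τ):
  U = ∅, X ∖ U = {H, I, J, K} — both open, so U is clopen.
  U = {I}, X ∖ U = {H, J, K} — both open, so U is clopen.
  U = {H, J, K}, X ∖ U = {I} — both open, so U is clopen.
  U = {H, I, J, K}, X ∖ U = ∅ — both open, so U is clopen.
Nontrivial clopen(s) exist: e.g. {H, J, K}. So (X, τ) is disconnected.
Compute connected components by grouping points that agree on all clopens:
  component: {I}
  component: {H, J, K}


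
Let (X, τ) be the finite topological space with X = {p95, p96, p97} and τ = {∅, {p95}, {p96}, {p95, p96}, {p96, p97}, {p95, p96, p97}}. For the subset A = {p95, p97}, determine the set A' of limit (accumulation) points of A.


A' = ∅

For each x ∈ X, list the open sets U ∈ τ with x ∈ U, then check whether U ∩ (A ∖ {x}) ≠ ∅ for every such U.
  x = p95: open {p95} ∋ x has {p95} ∩ (A ∖ {p95}) = ∅, so x is NOT a limit point.
  x = p96: open {p96} ∋ x has {p96} ∩ (A ∖ {p96}) = ∅, so x is NOT a limit point.
  x = p97: open {p96, p97} ∋ x has {p96, p97} ∩ (A ∖ {p97}) = ∅, so x is NOT a limit point.
Collecting: A' = ∅.


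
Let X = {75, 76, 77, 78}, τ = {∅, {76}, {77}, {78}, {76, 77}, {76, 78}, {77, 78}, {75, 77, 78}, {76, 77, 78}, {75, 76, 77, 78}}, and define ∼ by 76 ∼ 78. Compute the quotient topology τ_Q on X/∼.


X/∼ = {[75], [76=78], [77]}; |τ_Q| = 5.

Equivalence classes: [75], [76=78], [77].
Quotient map π: X → X/∼ sends 75 ↦ [75], 76 ↦ [76=78], 77 ↦ [77], 78 ↦ [76=78].
For each subset V ⊆ X/∼, compute π^{-1}(V) ⊆ X and check whether π^{-1}(V) ∈ τ. V is open in τ_Q iff π^{-1}(V) ∈ τ.
  V = {}: π^{-1}(V) = ∅ ∈ τ ✓.
  V = {[75]}: π^{-1}(V) = {75} ∉ τ ✗.
  V = {[76=78]}: π^{-1}(V) = {76, 78} ∈ τ ✓.
  V = {[75], [76=78]}: π^{-1}(V) = {75, 76, 78} ∉ τ ✗.
  V = {[77]}: π^{-1}(V) = {77} ∈ τ ✓.
  V = {[75], [77]}: π^{-1}(V) = {75, 77} ∉ τ ✗.
  V = {[76=78], [77]}: π^{-1}(V) = {76, 77, 78} ∈ τ ✓.
  V = {[75], [76=78], [77]}: π^{-1}(V) = {75, 76, 77, 78} ∈ τ ✓.
Open sets in the quotient: τ_Q = {{}, {[76=78]}, {[77]}, {[76=78], [77]}, {[75], [76=78], [77]}} (5 elements).


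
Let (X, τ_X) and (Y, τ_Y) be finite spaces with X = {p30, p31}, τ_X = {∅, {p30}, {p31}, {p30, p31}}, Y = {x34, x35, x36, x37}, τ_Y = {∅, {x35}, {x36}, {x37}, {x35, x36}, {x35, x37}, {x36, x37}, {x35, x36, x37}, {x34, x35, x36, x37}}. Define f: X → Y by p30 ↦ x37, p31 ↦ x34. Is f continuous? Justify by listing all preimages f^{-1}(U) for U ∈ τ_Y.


f IS continuous.

Compute f^{-1}(U) for each U ∈ τ_Y:
  U = ∅: f^{-1}(U) = ∅ ∈ τ_X ✓.
  U = {x35}: f^{-1}(U) = ∅ ∈ τ_X ✓.
  U = {x36}: f^{-1}(U) = ∅ ∈ τ_X ✓.
  U = {x37}: f^{-1}(U) = {p30} ∈ τ_X ✓.
  U = {x35, x36}: f^{-1}(U) = ∅ ∈ τ_X ✓.
  U = {x35, x37}: f^{-1}(U) = {p30} ∈ τ_X ✓.
  U = {x36, x37}: f^{-1}(U) = {p30} ∈ τ_X ✓.
  U = {x35, x36, x37}: f^{-1}(U) = {p30} ∈ τ_X ✓.
  U = {x34, x35, x36, x37}: f^{-1}(U) = {p30, p31} ∈ τ_X ✓.
Every preimage lies in τ_X, so f IS continuous.


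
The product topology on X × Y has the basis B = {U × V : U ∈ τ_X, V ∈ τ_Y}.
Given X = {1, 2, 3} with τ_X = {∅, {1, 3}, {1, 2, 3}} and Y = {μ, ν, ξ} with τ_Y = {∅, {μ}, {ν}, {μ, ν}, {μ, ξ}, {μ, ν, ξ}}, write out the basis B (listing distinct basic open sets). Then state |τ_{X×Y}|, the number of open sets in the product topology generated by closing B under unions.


Basis B = {∅ × ∅, {1, 3} × {μ}, {1, 3} × {ν}, {1, 2, 3} × {μ}, {1, 2, 3} × {ν}, {1, 3} × {μ, ν}, {1, 3} × {μ, ξ}, {1, 3} × {μ, ν, ξ}, {1, 2, 3} × {μ, ν}, {1, 2, 3} × {μ, ξ}, {1, 2, 3} × {μ, ν, ξ}}; |τ_{X×Y}| = 18.

Enumerate products U × V with U ∈ τ_X, V ∈ τ_Y (deduplicated):
  ∅ × ∅ = {} (∅)
  {1, 3} × {μ} = {(1,μ), (3,μ)}
  {1, 3} × {ν} = {(1,ν), (3,ν)}
  {1, 2, 3} × {μ} = {(1,μ), (2,μ), (3,μ)}
  {1, 2, 3} × {ν} = {(1,ν), (2,ν), (3,ν)}
  {1, 3} × {μ, ν} = {(1,μ), (1,ν), (3,μ), (3,ν)}
  {1, 3} × {μ, ξ} = {(1,μ), (1,ξ), (3,μ), (3,ξ)}
  {1, 3} × {μ, ν, ξ} = {(1,μ), (1,ν), (1,ξ), (3,μ), (3,ν), (3,ξ)}
  {1, 2, 3} × {μ, ν} = {(1,μ), (1,ν), (2,μ), (2,ν), (3,μ), (3,ν)}
  {1, 2, 3} × {μ, ξ} = {(1,μ), (1,ξ), (2,μ), (2,ξ), (3,μ), (3,ξ)}
  {1, 2, 3} × {μ, ν, ξ} = {(1,μ), (1,ν), (1,ξ), (2,μ), (2,ν), (2,ξ), (3,μ), (3,ν), (3,ξ)}
These 11 distinct sets form the basis B.
Close under arbitrary unions to get τ_{X×Y}; counting gives |τ_{X×Y}| = 18.


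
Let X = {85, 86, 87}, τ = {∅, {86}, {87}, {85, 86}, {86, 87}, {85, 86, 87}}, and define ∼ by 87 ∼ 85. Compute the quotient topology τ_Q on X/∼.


X/∼ = {[85=87], [86]}; |τ_Q| = 3.

Equivalence classes: [85=87], [86].
Quotient map π: X → X/∼ sends 85 ↦ [85=87], 86 ↦ [86], 87 ↦ [85=87].
For each subset V ⊆ X/∼, compute π^{-1}(V) ⊆ X and check whether π^{-1}(V) ∈ τ. V is open in τ_Q iff π^{-1}(V) ∈ τ.
  V = {}: π^{-1}(V) = ∅ ∈ τ ✓.
  V = {[85=87]}: π^{-1}(V) = {85, 87} ∉ τ ✗.
  V = {[86]}: π^{-1}(V) = {86} ∈ τ ✓.
  V = {[85=87], [86]}: π^{-1}(V) = {85, 86, 87} ∈ τ ✓.
Open sets in the quotient: τ_Q = {{}, {[86]}, {[85=87], [86]}} (3 elements).


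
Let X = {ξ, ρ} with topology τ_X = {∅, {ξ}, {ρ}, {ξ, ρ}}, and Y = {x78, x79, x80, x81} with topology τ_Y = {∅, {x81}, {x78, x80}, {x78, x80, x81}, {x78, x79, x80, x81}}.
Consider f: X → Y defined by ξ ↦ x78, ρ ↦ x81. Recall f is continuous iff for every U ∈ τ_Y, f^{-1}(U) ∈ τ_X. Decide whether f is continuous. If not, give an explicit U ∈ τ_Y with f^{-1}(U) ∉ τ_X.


f IS continuous.

Compute f^{-1}(U) for each U ∈ τ_Y:
  U = ∅: f^{-1}(U) = ∅ ∈ τ_X ✓.
  U = {x81}: f^{-1}(U) = {ρ} ∈ τ_X ✓.
  U = {x78, x80}: f^{-1}(U) = {ξ} ∈ τ_X ✓.
  U = {x78, x80, x81}: f^{-1}(U) = {ξ, ρ} ∈ τ_X ✓.
  U = {x78, x79, x80, x81}: f^{-1}(U) = {ξ, ρ} ∈ τ_X ✓.
Every preimage lies in τ_X, so f IS continuous.


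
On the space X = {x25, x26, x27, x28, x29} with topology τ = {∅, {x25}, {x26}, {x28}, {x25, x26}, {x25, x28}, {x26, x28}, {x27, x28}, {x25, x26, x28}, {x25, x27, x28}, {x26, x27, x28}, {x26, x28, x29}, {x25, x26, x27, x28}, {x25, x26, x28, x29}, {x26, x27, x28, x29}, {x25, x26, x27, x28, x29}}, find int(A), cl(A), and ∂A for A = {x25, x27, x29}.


int(A) = {x25}, cl(A) = {x25, x27, x29}, ∂A = {x27, x29}.

Closed sets in (X, τ) are complements of opens:
  closed(X, τ) = {∅, {x25}, {x27}, {x29}, {x25, x27}, {x25, x29}, {x26, x29}, {x27, x29}, {x25, x26, x29}, {x25, x27, x29}, {x26, x27, x29}, {x27, x28, x29}, {x25, x26, x27, x29}, {x25, x27, x28, x29}, {x26, x27, x28, x29}, {x25, x26, x27, x28, x29}}.
int(A) = ⋃ {U ∈ τ : U ⊆ A}. Opens contained in A: ∅, {x25}.
Taking the union of these: int(A) = {x25}.
cl(A) = ⋂ {C closed : A ⊆ C}. Closed sets containing A: {x25, x27, x29}, {x25, x26, x27, x29}, {x25, x27, x28, x29}, {x25, x26, x27, x28, x29}.
Intersecting these: cl(A) = {x25, x27, x29}.
∂A = cl(A) ∖ int(A) = {x25, x27, x29} ∖ {x25} = {x27, x29}.


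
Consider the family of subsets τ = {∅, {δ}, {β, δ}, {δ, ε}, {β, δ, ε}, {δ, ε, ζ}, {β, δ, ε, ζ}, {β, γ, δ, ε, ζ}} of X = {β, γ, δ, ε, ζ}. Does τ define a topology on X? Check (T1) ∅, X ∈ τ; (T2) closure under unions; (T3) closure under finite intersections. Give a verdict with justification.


τ IS a topology on X.

Axiom (T1): ∅ ∈ τ? Yes; X ∈ τ? Yes.
Axiom (T2/T3): check pairwise unions and intersections of members of τ.
All pairwise intersections and unions checked — each lies in τ. Therefore τ satisfies (T1), (T2), (T3): it IS a topology on X.


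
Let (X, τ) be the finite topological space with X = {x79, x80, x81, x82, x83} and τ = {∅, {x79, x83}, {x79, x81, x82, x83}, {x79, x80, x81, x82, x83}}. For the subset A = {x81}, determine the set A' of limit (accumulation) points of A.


A' = {x80, x82}

For each x ∈ X, list the open sets U ∈ τ with x ∈ U, then check whether U ∩ (A ∖ {x}) ≠ ∅ for every such U.
  x = x79: open {x79, x83} ∋ x has {x79, x83} ∩ (A ∖ {x79}) = ∅, so x is NOT a limit point.
  x = x80: opens ∋ x are {x79, x80, x81, x82, x83}; each meets A ∖ {x80}, so x IS a limit point.
  x = x81: open {x79, x81, x82, x83} ∋ x has {x79, x81, x82, x83} ∩ (A ∖ {x81}) = ∅, so x is NOT a limit point.
  x = x82: opens ∋ x are {x79, x81, x82, x83}, {x79, x80, x81, x82, x83}; each meets A ∖ {x82}, so x IS a limit point.
  x = x83: open {x79, x83} ∋ x has {x79, x83} ∩ (A ∖ {x83}) = ∅, so x is NOT a limit point.
Collecting: A' = {x80, x82}.


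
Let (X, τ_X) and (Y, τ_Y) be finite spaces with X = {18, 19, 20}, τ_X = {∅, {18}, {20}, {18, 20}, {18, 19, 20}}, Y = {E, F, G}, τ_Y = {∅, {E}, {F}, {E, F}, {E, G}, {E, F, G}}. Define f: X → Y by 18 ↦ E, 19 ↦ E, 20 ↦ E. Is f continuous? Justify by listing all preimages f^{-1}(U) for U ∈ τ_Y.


f IS continuous.

Compute f^{-1}(U) for each U ∈ τ_Y:
  U = ∅: f^{-1}(U) = ∅ ∈ τ_X ✓.
  U = {E}: f^{-1}(U) = {18, 19, 20} ∈ τ_X ✓.
  U = {F}: f^{-1}(U) = ∅ ∈ τ_X ✓.
  U = {E, F}: f^{-1}(U) = {18, 19, 20} ∈ τ_X ✓.
  U = {E, G}: f^{-1}(U) = {18, 19, 20} ∈ τ_X ✓.
  U = {E, F, G}: f^{-1}(U) = {18, 19, 20} ∈ τ_X ✓.
Every preimage lies in τ_X, so f IS continuous.


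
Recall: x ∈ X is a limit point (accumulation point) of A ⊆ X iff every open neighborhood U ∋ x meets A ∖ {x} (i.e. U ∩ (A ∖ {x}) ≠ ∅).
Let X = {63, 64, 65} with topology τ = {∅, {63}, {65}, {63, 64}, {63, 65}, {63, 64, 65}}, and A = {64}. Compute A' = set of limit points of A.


A' = ∅

For each x ∈ X, list the open sets U ∈ τ with x ∈ U, then check whether U ∩ (A ∖ {x}) ≠ ∅ for every such U.
  x = 63: open {63} ∋ x has {63} ∩ (A ∖ {63}) = ∅, so x is NOT a limit point.
  x = 64: open {63, 64} ∋ x has {63, 64} ∩ (A ∖ {64}) = ∅, so x is NOT a limit point.
  x = 65: open {65} ∋ x has {65} ∩ (A ∖ {65}) = ∅, so x is NOT a limit point.
Collecting: A' = ∅.


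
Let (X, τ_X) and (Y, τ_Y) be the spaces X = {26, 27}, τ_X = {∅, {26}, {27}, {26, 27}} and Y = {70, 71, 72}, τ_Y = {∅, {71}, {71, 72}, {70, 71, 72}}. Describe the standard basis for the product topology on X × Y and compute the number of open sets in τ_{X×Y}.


Basis B = {∅ × ∅, {26} × {71}, {27} × {71}, {26} × {71, 72}, {26, 27} × {71}, {27} × {71, 72}, {26} × {70, 71, 72}, {27} × {70, 71, 72}, {26, 27} × {71, 72}, {26, 27} × {70, 71, 72}}; |τ_{X×Y}| = 16.

Enumerate products U × V with U ∈ τ_X, V ∈ τ_Y (deduplicated):
  ∅ × ∅ = {} (∅)
  {26} × {71} = {(26,71)}
  {27} × {71} = {(27,71)}
  {26} × {71, 72} = {(26,71), (26,72)}
  {26, 27} × {71} = {(26,71), (27,71)}
  {27} × {71, 72} = {(27,71), (27,72)}
  {26} × {70, 71, 72} = {(26,70), (26,71), (26,72)}
  {27} × {70, 71, 72} = {(27,70), (27,71), (27,72)}
  {26, 27} × {71, 72} = {(26,71), (26,72), (27,71), (27,72)}
  {26, 27} × {70, 71, 72} = {(26,70), (26,71), (26,72), (27,70), (27,71), (27,72)}
These 10 distinct sets form the basis B.
Close under arbitrary unions to get τ_{X×Y}; counting gives |τ_{X×Y}| = 16.


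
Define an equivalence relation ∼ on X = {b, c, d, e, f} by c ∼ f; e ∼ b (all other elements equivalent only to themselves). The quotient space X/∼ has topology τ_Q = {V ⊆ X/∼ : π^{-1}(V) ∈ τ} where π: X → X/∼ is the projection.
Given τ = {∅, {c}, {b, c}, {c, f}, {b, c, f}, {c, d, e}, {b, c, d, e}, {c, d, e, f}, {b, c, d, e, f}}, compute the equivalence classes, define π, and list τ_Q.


X/∼ = {[b=e], [c=f], [d]}; |τ_Q| = 3.

Equivalence classes: [b=e], [c=f], [d].
Quotient map π: X → X/∼ sends b ↦ [b=e], c ↦ [c=f], d ↦ [d], e ↦ [b=e], f ↦ [c=f].
For each subset V ⊆ X/∼, compute π^{-1}(V) ⊆ X and check whether π^{-1}(V) ∈ τ. V is open in τ_Q iff π^{-1}(V) ∈ τ.
  V = {}: π^{-1}(V) = ∅ ∈ τ ✓.
  V = {[b=e]}: π^{-1}(V) = {b, e} ∉ τ ✗.
  V = {[c=f]}: π^{-1}(V) = {c, f} ∈ τ ✓.
  V = {[b=e], [c=f]}: π^{-1}(V) = {b, c, e, f} ∉ τ ✗.
  V = {[d]}: π^{-1}(V) = {d} ∉ τ ✗.
  V = {[b=e], [d]}: π^{-1}(V) = {b, d, e} ∉ τ ✗.
  V = {[c=f], [d]}: π^{-1}(V) = {c, d, f} ∉ τ ✗.
  V = {[b=e], [c=f], [d]}: π^{-1}(V) = {b, c, d, e, f} ∈ τ ✓.
Open sets in the quotient: τ_Q = {{}, {[c=f]}, {[b=e], [c=f], [d]}} (3 elements).


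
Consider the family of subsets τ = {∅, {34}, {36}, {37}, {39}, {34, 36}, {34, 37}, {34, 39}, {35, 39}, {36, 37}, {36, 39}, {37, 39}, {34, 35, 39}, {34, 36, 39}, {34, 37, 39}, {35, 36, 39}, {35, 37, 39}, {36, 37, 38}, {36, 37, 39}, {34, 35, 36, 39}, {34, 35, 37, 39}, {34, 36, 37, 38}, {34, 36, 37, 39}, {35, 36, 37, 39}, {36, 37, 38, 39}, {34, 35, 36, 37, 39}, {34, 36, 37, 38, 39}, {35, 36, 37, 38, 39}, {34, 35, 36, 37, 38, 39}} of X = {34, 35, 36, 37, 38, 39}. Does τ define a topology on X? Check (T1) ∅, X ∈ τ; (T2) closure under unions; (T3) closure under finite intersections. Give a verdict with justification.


τ is NOT a topology on X.

Axiom (T1): ∅ ∈ τ? Yes; X ∈ τ? Yes.
Axiom (T2/T3): check pairwise unions and intersections of members of τ.
Counterexample for (T2): {34} ∪ {36, 37} = {34, 36, 37} ∉ τ. Therefore τ is NOT a topology.


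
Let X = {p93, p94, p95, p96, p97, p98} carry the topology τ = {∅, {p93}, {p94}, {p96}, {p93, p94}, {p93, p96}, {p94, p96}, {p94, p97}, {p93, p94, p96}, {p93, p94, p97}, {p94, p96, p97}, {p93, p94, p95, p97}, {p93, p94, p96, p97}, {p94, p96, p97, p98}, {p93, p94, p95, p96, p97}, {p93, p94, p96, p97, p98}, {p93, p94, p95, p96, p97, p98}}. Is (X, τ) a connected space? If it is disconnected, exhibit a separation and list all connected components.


(X, τ) is connected.

Find clopen sets (U ∈ τ with X ∖ U ∈ τ):
  U = ∅, X ∖ U = {p93, p94, p95, p96, p97, p98} — both open, so U is clopen.
  U = {p93, p94, p95, p96, p97, p98}, X ∖ U = ∅ — both open, so U is clopen.
Only trivial clopens (∅ and X) exist, so (X, τ) is connected.
Compute connected components by grouping points that agree on all clopens:
  component: {p93, p94, p95, p96, p97, p98}


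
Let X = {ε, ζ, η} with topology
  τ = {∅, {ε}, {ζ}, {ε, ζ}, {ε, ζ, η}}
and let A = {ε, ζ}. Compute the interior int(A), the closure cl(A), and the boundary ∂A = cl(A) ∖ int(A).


int(A) = {ε, ζ}, cl(A) = {ε, ζ, η}, ∂A = {η}.

Closed sets in (X, τ) are complements of opens:
  closed(X, τ) = {∅, {η}, {ε, η}, {ζ, η}, {ε, ζ, η}}.
int(A) = ⋃ {U ∈ τ : U ⊆ A}. Opens contained in A: ∅, {ε}, {ζ}, {ε, ζ}.
Taking the union of these: int(A) = {ε, ζ}.
cl(A) = ⋂ {C closed : A ⊆ C}. Closed sets containing A: {ε, ζ, η}.
Intersecting these: cl(A) = {ε, ζ, η}.
∂A = cl(A) ∖ int(A) = {ε, ζ, η} ∖ {ε, ζ} = {η}.


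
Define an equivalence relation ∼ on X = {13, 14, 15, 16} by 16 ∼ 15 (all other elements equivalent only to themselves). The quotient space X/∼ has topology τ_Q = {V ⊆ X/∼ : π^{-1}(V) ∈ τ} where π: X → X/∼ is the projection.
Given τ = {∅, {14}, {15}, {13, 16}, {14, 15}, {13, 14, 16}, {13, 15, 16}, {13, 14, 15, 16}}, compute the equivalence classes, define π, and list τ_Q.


X/∼ = {[13], [14], [15=16]}; |τ_Q| = 4.

Equivalence classes: [13], [14], [15=16].
Quotient map π: X → X/∼ sends 13 ↦ [13], 14 ↦ [14], 15 ↦ [15=16], 16 ↦ [15=16].
For each subset V ⊆ X/∼, compute π^{-1}(V) ⊆ X and check whether π^{-1}(V) ∈ τ. V is open in τ_Q iff π^{-1}(V) ∈ τ.
  V = {}: π^{-1}(V) = ∅ ∈ τ ✓.
  V = {[13]}: π^{-1}(V) = {13} ∉ τ ✗.
  V = {[14]}: π^{-1}(V) = {14} ∈ τ ✓.
  V = {[13], [14]}: π^{-1}(V) = {13, 14} ∉ τ ✗.
  V = {[15=16]}: π^{-1}(V) = {15, 16} ∉ τ ✗.
  V = {[13], [15=16]}: π^{-1}(V) = {13, 15, 16} ∈ τ ✓.
  V = {[14], [15=16]}: π^{-1}(V) = {14, 15, 16} ∉ τ ✗.
  V = {[13], [14], [15=16]}: π^{-1}(V) = {13, 14, 15, 16} ∈ τ ✓.
Open sets in the quotient: τ_Q = {{}, {[14]}, {[13], [15=16]}, {[13], [14], [15=16]}} (4 elements).


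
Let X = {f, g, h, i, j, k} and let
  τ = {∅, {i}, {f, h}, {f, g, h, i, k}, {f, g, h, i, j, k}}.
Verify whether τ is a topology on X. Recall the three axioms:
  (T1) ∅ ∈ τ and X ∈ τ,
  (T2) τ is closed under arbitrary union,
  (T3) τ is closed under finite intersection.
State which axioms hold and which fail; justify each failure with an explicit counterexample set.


τ is NOT a topology on X.

Axiom (T1): ∅ ∈ τ? Yes; X ∈ τ? Yes.
Axiom (T2/T3): check pairwise unions and intersections of members of τ.
Counterexample for (T2): {i} ∪ {f, h} = {f, h, i} ∉ τ. Therefore τ is NOT a topology.


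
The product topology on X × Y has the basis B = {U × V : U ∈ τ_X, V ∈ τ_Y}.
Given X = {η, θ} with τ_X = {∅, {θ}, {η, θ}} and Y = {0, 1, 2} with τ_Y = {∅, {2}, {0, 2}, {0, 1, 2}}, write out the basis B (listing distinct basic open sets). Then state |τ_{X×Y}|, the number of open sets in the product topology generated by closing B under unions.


Basis B = {∅ × ∅, {θ} × {2}, {η, θ} × {2}, {θ} × {0, 2}, {θ} × {0, 1, 2}, {η, θ} × {0, 2}, {η, θ} × {0, 1, 2}}; |τ_{X×Y}| = 10.

Enumerate products U × V with U ∈ τ_X, V ∈ τ_Y (deduplicated):
  ∅ × ∅ = {} (∅)
  {θ} × {2} = {(θ,2)}
  {η, θ} × {2} = {(η,2), (θ,2)}
  {θ} × {0, 2} = {(θ,0), (θ,2)}
  {θ} × {0, 1, 2} = {(θ,0), (θ,1), (θ,2)}
  {η, θ} × {0, 2} = {(η,0), (η,2), (θ,0), (θ,2)}
  {η, θ} × {0, 1, 2} = {(η,0), (η,1), (η,2), (θ,0), (θ,1), (θ,2)}
These 7 distinct sets form the basis B.
Close under arbitrary unions to get τ_{X×Y}; counting gives |τ_{X×Y}| = 10.


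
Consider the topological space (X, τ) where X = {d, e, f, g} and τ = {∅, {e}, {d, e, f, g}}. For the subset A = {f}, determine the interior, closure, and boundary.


int(A) = ∅, cl(A) = {d, f, g}, ∂A = {d, f, g}.

Closed sets in (X, τ) are complements of opens:
  closed(X, τ) = {∅, {d, f, g}, {d, e, f, g}}.
int(A) = ⋃ {U ∈ τ : U ⊆ A}. Opens contained in A: ∅.
Taking the union of these: int(A) = ∅.
cl(A) = ⋂ {C closed : A ⊆ C}. Closed sets containing A: {d, f, g}, {d, e, f, g}.
Intersecting these: cl(A) = {d, f, g}.
∂A = cl(A) ∖ int(A) = {d, f, g} ∖ ∅ = {d, f, g}.


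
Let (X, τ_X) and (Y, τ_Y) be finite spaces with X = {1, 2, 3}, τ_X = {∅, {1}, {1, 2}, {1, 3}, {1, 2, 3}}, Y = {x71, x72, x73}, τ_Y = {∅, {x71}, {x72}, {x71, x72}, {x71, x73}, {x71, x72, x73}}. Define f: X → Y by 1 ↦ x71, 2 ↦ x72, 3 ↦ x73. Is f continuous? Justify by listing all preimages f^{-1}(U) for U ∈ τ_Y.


f is NOT continuous.

Compute f^{-1}(U) for each U ∈ τ_Y:
  U = ∅: f^{-1}(U) = ∅ ∈ τ_X ✓.
  U = {x71}: f^{-1}(U) = {1} ∈ τ_X ✓.
  U = {x72}: f^{-1}(U) = {2} ∉ τ_X ✗.
  U = {x71, x72}: f^{-1}(U) = {1, 2} ∈ τ_X ✓.
  U = {x71, x73}: f^{-1}(U) = {1, 3} ∈ τ_X ✓.
  U = {x71, x72, x73}: f^{-1}(U) = {1, 2, 3} ∈ τ_X ✓.
Found U = {x72} with f^{-1}(U) = {2} not in τ_X. Therefore f is NOT continuous.


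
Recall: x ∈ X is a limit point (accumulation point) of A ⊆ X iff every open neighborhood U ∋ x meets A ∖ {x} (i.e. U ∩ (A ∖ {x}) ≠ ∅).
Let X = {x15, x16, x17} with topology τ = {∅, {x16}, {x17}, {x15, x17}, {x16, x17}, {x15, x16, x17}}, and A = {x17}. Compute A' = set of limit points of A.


A' = {x15}

For each x ∈ X, list the open sets U ∈ τ with x ∈ U, then check whether U ∩ (A ∖ {x}) ≠ ∅ for every such U.
  x = x15: opens ∋ x are {x15, x17}, {x15, x16, x17}; each meets A ∖ {x15}, so x IS a limit point.
  x = x16: open {x16} ∋ x has {x16} ∩ (A ∖ {x16}) = ∅, so x is NOT a limit point.
  x = x17: open {x17} ∋ x has {x17} ∩ (A ∖ {x17}) = ∅, so x is NOT a limit point.
Collecting: A' = {x15}.


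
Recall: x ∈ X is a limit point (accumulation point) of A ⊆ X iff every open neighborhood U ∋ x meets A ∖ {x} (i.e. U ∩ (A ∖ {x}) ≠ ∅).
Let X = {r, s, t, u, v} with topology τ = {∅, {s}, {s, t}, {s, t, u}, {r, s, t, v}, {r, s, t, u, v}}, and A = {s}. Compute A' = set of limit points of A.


A' = {r, t, u, v}

For each x ∈ X, list the open sets U ∈ τ with x ∈ U, then check whether U ∩ (A ∖ {x}) ≠ ∅ for every such U.
  x = r: opens ∋ x are {r, s, t, v}, {r, s, t, u, v}; each meets A ∖ {r}, so x IS a limit point.
  x = s: open {s} ∋ x has {s} ∩ (A ∖ {s}) = ∅, so x is NOT a limit point.
  x = t: opens ∋ x are {s, t}, {s, t, u}, {r, s, t, v}, {r, s, t, u, v}; each meets A ∖ {t}, so x IS a limit point.
  x = u: opens ∋ x are {s, t, u}, {r, s, t, u, v}; each meets A ∖ {u}, so x IS a limit point.
  x = v: opens ∋ x are {r, s, t, v}, {r, s, t, u, v}; each meets A ∖ {v}, so x IS a limit point.
Collecting: A' = {r, t, u, v}.


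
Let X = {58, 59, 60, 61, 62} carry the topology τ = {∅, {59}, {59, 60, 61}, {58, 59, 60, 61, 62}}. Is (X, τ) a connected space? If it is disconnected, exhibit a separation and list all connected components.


(X, τ) is connected.

Find clopen sets (U ∈ τ with X ∖ U ∈ τ):
  U = ∅, X ∖ U = {58, 59, 60, 61, 62} — both open, so U is clopen.
  U = {58, 59, 60, 61, 62}, X ∖ U = ∅ — both open, so U is clopen.
Only trivial clopens (∅ and X) exist, so (X, τ) is connected.
Compute connected components by grouping points that agree on all clopens:
  component: {58, 59, 60, 61, 62}


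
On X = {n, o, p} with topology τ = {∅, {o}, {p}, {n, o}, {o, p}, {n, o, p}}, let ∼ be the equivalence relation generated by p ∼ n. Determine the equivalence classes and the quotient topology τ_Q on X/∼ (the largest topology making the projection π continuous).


X/∼ = {[n=p], [o]}; |τ_Q| = 3.

Equivalence classes: [n=p], [o].
Quotient map π: X → X/∼ sends n ↦ [n=p], o ↦ [o], p ↦ [n=p].
For each subset V ⊆ X/∼, compute π^{-1}(V) ⊆ X and check whether π^{-1}(V) ∈ τ. V is open in τ_Q iff π^{-1}(V) ∈ τ.
  V = {}: π^{-1}(V) = ∅ ∈ τ ✓.
  V = {[n=p]}: π^{-1}(V) = {n, p} ∉ τ ✗.
  V = {[o]}: π^{-1}(V) = {o} ∈ τ ✓.
  V = {[n=p], [o]}: π^{-1}(V) = {n, o, p} ∈ τ ✓.
Open sets in the quotient: τ_Q = {{}, {[o]}, {[n=p], [o]}} (3 elements).


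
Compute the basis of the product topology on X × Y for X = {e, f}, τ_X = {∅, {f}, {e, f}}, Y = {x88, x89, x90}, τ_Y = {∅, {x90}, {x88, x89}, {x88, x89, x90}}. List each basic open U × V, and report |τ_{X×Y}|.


Basis B = {∅ × ∅, {f} × {x90}, {e, f} × {x90}, {f} × {x88, x89}, {f} × {x88, x89, x90}, {e, f} × {x88, x89}, {e, f} × {x88, x89, x90}}; |τ_{X×Y}| = 9.

Enumerate products U × V with U ∈ τ_X, V ∈ τ_Y (deduplicated):
  ∅ × ∅ = {} (∅)
  {f} × {x90} = {(f,x90)}
  {e, f} × {x90} = {(e,x90), (f,x90)}
  {f} × {x88, x89} = {(f,x88), (f,x89)}
  {f} × {x88, x89, x90} = {(f,x88), (f,x89), (f,x90)}
  {e, f} × {x88, x89} = {(e,x88), (e,x89), (f,x88), (f,x89)}
  {e, f} × {x88, x89, x90} = {(e,x88), (e,x89), (e,x90), (f,x88), (f,x89), (f,x90)}
These 7 distinct sets form the basis B.
Close under arbitrary unions to get τ_{X×Y}; counting gives |τ_{X×Y}| = 9.


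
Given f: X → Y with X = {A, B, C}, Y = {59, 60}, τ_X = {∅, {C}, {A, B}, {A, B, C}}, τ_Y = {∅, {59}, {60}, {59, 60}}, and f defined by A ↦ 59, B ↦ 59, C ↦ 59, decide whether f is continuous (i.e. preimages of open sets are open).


f IS continuous.

Compute f^{-1}(U) for each U ∈ τ_Y:
  U = ∅: f^{-1}(U) = ∅ ∈ τ_X ✓.
  U = {59}: f^{-1}(U) = {A, B, C} ∈ τ_X ✓.
  U = {60}: f^{-1}(U) = ∅ ∈ τ_X ✓.
  U = {59, 60}: f^{-1}(U) = {A, B, C} ∈ τ_X ✓.
Every preimage lies in τ_X, so f IS continuous.


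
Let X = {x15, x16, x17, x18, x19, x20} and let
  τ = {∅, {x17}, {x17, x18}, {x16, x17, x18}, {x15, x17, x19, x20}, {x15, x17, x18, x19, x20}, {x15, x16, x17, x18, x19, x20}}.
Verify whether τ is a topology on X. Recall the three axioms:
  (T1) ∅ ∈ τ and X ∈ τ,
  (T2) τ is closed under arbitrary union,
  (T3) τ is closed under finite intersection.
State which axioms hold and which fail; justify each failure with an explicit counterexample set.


τ IS a topology on X.

Axiom (T1): ∅ ∈ τ? Yes; X ∈ τ? Yes.
Axiom (T2/T3): check pairwise unions and intersections of members of τ.
All pairwise intersections and unions checked — each lies in τ. Therefore τ satisfies (T1), (T2), (T3): it IS a topology on X.


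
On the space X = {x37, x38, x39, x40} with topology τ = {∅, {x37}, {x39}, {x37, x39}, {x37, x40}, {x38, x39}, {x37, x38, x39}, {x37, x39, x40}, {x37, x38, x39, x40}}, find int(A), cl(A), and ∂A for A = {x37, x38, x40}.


int(A) = {x37, x40}, cl(A) = {x37, x38, x40}, ∂A = {x38}.

Closed sets in (X, τ) are complements of opens:
  closed(X, τ) = {∅, {x38}, {x40}, {x37, x40}, {x38, x39}, {x38, x40}, {x37, x38, x40}, {x38, x39, x40}, {x37, x38, x39, x40}}.
int(A) = ⋃ {U ∈ τ : U ⊆ A}. Opens contained in A: ∅, {x37}, {x37, x40}.
Taking the union of these: int(A) = {x37, x40}.
cl(A) = ⋂ {C closed : A ⊆ C}. Closed sets containing A: {x37, x38, x40}, {x37, x38, x39, x40}.
Intersecting these: cl(A) = {x37, x38, x40}.
∂A = cl(A) ∖ int(A) = {x37, x38, x40} ∖ {x37, x40} = {x38}.


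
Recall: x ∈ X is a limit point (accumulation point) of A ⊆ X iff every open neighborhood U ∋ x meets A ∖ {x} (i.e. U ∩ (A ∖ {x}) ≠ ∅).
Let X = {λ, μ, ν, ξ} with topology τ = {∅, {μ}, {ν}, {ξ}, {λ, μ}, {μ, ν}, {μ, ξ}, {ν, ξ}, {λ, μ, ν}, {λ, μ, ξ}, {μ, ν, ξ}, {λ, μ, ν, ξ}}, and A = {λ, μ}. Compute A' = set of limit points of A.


A' = {λ}

For each x ∈ X, list the open sets U ∈ τ with x ∈ U, then check whether U ∩ (A ∖ {x}) ≠ ∅ for every such U.
  x = λ: opens ∋ x are {λ, μ}, {λ, μ, ν}, {λ, μ, ξ}, {λ, μ, ν, ξ}; each meets A ∖ {λ}, so x IS a limit point.
  x = μ: open {μ} ∋ x has {μ} ∩ (A ∖ {μ}) = ∅, so x is NOT a limit point.
  x = ν: open {ν} ∋ x has {ν} ∩ (A ∖ {ν}) = ∅, so x is NOT a limit point.
  x = ξ: open {ξ} ∋ x has {ξ} ∩ (A ∖ {ξ}) = ∅, so x is NOT a limit point.
Collecting: A' = {λ}.


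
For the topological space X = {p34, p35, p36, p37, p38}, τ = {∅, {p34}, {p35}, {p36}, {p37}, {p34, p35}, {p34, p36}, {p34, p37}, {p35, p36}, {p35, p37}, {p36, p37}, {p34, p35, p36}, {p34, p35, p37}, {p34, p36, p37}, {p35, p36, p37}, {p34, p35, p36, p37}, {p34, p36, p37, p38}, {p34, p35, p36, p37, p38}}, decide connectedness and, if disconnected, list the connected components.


(X, τ) is disconnected; components = [{p35}, {p34, p36, p37, p38}].

Find clopen sets (U ∈ τ with X ∖ U ∈ τ):
  U = ∅, X ∖ U = {p34, p35, p36, p37, p38} — both open, so U is clopen.
  U = {p35}, X ∖ U = {p34, p36, p37, p38} — both open, so U is clopen.
  U = {p34, p36, p37, p38}, X ∖ U = {p35} — both open, so U is clopen.
  U = {p34, p35, p36, p37, p38}, X ∖ U = ∅ — both open, so U is clopen.
Nontrivial clopen(s) exist: e.g. {p34, p36, p37, p38}. So (X, τ) is disconnected.
Compute connected components by grouping points that agree on all clopens:
  component: {p35}
  component: {p34, p36, p37, p38}


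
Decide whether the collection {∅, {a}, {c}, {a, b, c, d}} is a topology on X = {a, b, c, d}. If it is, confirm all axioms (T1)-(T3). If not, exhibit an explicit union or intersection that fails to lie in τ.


τ is NOT a topology on X.

Axiom (T1): ∅ ∈ τ? Yes; X ∈ τ? Yes.
Axiom (T2/T3): check pairwise unions and intersections of members of τ.
Counterexample for (T2): {a} ∪ {c} = {a, c} ∉ τ. Therefore τ is NOT a topology.


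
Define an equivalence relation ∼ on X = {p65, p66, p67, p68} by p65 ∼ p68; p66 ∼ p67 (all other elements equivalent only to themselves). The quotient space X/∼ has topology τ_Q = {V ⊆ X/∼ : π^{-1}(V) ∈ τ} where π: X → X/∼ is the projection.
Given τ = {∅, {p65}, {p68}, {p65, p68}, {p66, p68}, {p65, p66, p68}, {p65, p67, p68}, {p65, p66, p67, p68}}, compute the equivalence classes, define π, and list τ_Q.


X/∼ = {[p65=p68], [p66=p67]}; |τ_Q| = 3.

Equivalence classes: [p65=p68], [p66=p67].
Quotient map π: X → X/∼ sends p65 ↦ [p65=p68], p66 ↦ [p66=p67], p67 ↦ [p66=p67], p68 ↦ [p65=p68].
For each subset V ⊆ X/∼, compute π^{-1}(V) ⊆ X and check whether π^{-1}(V) ∈ τ. V is open in τ_Q iff π^{-1}(V) ∈ τ.
  V = {}: π^{-1}(V) = ∅ ∈ τ ✓.
  V = {[p65=p68]}: π^{-1}(V) = {p65, p68} ∈ τ ✓.
  V = {[p66=p67]}: π^{-1}(V) = {p66, p67} ∉ τ ✗.
  V = {[p65=p68], [p66=p67]}: π^{-1}(V) = {p65, p66, p67, p68} ∈ τ ✓.
Open sets in the quotient: τ_Q = {{}, {[p65=p68]}, {[p65=p68], [p66=p67]}} (3 elements).


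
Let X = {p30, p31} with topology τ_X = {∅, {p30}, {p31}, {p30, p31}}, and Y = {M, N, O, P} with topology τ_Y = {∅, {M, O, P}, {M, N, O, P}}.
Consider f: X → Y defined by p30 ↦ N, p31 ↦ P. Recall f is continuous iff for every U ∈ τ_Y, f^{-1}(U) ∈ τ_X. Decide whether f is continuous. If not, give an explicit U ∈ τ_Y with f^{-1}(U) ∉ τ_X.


f IS continuous.

Compute f^{-1}(U) for each U ∈ τ_Y:
  U = ∅: f^{-1}(U) = ∅ ∈ τ_X ✓.
  U = {M, O, P}: f^{-1}(U) = {p31} ∈ τ_X ✓.
  U = {M, N, O, P}: f^{-1}(U) = {p30, p31} ∈ τ_X ✓.
Every preimage lies in τ_X, so f IS continuous.
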